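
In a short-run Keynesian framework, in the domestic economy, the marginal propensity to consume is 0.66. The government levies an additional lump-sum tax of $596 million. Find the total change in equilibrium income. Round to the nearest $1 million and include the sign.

−$1,157 million

A lump-sum tax change of +$596 million shifts disposable income by −$596 million; first-round consumption changes by −c × ΔT = −0.66 × (+$596 million) = −$393.36 million.
Expenditure multiplier = 1/(1 − MPC) = 1/(1 − 0.66) = 1/0.34 ≈ 2.941.
The tax multiplier is −c × k ≈ −1.941, so ΔY = k × (−c·ΔT) = (−$393.36 million) / 0.34 ≈ −$1,157 million.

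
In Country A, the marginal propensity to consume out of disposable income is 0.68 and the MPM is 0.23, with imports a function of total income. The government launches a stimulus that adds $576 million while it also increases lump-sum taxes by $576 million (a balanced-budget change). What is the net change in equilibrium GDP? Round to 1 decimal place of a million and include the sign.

+$335.1 million

Expenditure multiplier = 1/(1 − c + m) = 1/(1 − 0.68 + 0.23) = 1/0.55 ≈ 1.818.
ΔG contributes k·ΔG = (+$576 million) / 0.55 ≈ +$1,047.3 million.
ΔT of +$576 million changes first-round spending by −c·ΔT = −$391.68 million, contributing k·(−c·ΔT) = (−$391.68 million) / 0.55 ≈ −$712.1 million.
Net ΔY = k(ΔG − c·ΔT) = (+$184.32 million) / 0.55 ≈ +$335.1 million.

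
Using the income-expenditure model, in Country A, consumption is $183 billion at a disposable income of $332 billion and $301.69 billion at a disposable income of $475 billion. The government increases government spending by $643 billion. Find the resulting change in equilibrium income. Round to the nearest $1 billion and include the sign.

+$3,782 billion

MPC = ΔC/ΔYd = (301.69 − 183)/(475 − 332) = 118.69/143 = 0.83.
Expenditure multiplier = 1/(1 − MPC) = 1/(1 − 0.83) = 1/0.17 ≈ 5.882.
ΔY = k × ΔG = (+$643 billion) / 0.17 ≈ +$3,782 billion.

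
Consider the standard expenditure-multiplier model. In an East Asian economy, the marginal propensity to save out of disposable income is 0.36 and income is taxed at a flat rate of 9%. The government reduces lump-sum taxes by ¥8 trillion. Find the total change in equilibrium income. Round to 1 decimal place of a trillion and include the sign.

+¥12.3 trillion

MPC = 1 − MPS = 1 − 0.36 = 0.64.
A lump-sum tax change of −¥8 trillion shifts disposable income by +¥8 trillion; first-round consumption changes by −c × ΔT = −0.64 × (−¥8 trillion) = +¥5.12 trillion.
Expenditure multiplier = 1/(1 − c(1−t)) = 1/(1 − 0.64×0.91) = 1/0.4176 ≈ 2.395.
The tax multiplier is −c × k ≈ −1.533, so ΔY = k × (−c·ΔT) = (+¥5.12 trillion) / 0.4176 ≈ +¥12.3 trillion.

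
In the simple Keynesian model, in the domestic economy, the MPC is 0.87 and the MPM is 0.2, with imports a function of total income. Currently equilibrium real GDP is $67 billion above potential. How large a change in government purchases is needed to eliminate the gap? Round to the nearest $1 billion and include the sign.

−$22 billion

Spending multiplier = 1/(1 − c + m) = 1/(1 − 0.87 + 0.2) = 1/0.33 ≈ 3.03.
Need ΔY = −$67 billion, so ΔG = ΔY/k = (−$67 billion) × 0.33 ≈ −$22 billion.
The government should cut government purchases by $22 billion.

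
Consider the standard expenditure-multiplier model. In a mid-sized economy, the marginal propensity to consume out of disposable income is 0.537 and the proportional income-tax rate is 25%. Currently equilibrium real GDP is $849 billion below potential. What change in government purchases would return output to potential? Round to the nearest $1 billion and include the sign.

Spending multiplier = 1/(1 − c(1−t)) = 1/(1 − 0.537×0.75) = 1/0.59725 ≈ 1.674.
Need ΔY = +$849 billion, so ΔG = ΔY/k = (+$849 billion) × 0.59725 ≈ +$507 billion.
The government should increase government purchases by $507 billion.

+$507 billion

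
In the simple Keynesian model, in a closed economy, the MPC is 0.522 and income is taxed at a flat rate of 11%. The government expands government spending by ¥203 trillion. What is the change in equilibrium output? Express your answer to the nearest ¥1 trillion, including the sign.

+¥379 trillion

Expenditure multiplier = 1/(1 − c(1−t)) = 1/(1 − 0.522×0.89) = 1/0.53542 ≈ 1.868.
ΔY = k × ΔG = (+¥203 trillion) / 0.53542 ≈ +¥379 trillion.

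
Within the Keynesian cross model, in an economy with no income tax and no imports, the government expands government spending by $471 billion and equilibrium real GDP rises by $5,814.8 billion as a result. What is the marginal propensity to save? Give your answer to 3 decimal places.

0.081

Implied spending multiplier k = ΔY/ΔG = 5,814.8/471 ≈ 12.3456.
Since k = 1/(1 − MPC), MPC = 1 − 1/k = 1 − ΔG/ΔY = 1 − 471/5,814.8 ≈ 0.919.
MPS = 1 − MPC = 0.081.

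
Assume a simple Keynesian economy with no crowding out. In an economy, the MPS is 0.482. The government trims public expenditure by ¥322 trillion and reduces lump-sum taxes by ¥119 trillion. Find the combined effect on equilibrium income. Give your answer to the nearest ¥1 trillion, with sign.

MPC = 1 − MPS = 1 − 0.482 = 0.518.
Expenditure multiplier = 1/(1 − MPC) = 1/(1 − 0.518) = 1/0.482 ≈ 2.075.
ΔG contributes k·ΔG = (−¥322 trillion) / 0.482 ≈ −¥668 trillion.
ΔT of −¥119 trillion changes first-round spending by −c·ΔT = +¥61.642 trillion, contributing k·(−c·ΔT) = (+¥61.642 trillion) / 0.482 ≈ +¥127.9 trillion.
Net ΔY = k(ΔG − c·ΔT) = (−¥260.358 trillion) / 0.482 ≈ −¥540 trillion.

−¥540 trillion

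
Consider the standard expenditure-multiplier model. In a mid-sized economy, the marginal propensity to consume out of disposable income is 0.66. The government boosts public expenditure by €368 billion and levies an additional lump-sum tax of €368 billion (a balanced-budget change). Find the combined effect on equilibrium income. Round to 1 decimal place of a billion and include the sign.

Expenditure multiplier = 1/(1 − MPC) = 1/(1 − 0.66) = 1/0.34 ≈ 2.941.
ΔG contributes k·ΔG = (+€368 billion) / 0.34 ≈ +€1,082.4 billion.
ΔT of +€368 billion changes first-round spending by −c·ΔT = −€242.88 billion, contributing k·(−c·ΔT) = (−€242.88 billion) / 0.34 ≈ −€714.4 billion.
With ΔG = ΔT and no other leakages, the balanced-budget multiplier is 1, so ΔY = ΔG = +€368 billion.

+€368.0 billion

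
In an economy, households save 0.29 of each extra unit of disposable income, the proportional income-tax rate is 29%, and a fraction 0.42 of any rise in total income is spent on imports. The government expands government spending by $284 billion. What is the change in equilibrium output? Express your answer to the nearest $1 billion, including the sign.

+$310 billion

MPC = 1 − MPS = 1 − 0.29 = 0.71.
Government-spending multiplier = 1/(1 − c(1−t) + m) = 1/(1 − 0.71×0.71 + 0.42) = 1/0.9159 ≈ 1.092.
ΔY = k × ΔG = (+$284 billion) / 0.9159 ≈ +$310 billion.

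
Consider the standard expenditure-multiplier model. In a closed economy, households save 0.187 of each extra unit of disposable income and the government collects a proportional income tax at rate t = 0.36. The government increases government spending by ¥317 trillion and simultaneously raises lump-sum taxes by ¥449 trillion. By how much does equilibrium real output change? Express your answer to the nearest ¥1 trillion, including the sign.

MPC = 1 − MPS = 1 − 0.187 = 0.813.
Expenditure multiplier = 1/(1 − c(1−t)) = 1/(1 − 0.813×0.64) = 1/0.47968 ≈ 2.085.
ΔG contributes k·ΔG = (+¥317 trillion) / 0.47968 ≈ +¥660.9 trillion.
ΔT of +¥449 trillion changes first-round spending by −c·ΔT = −¥365.037 trillion, contributing k·(−c·ΔT) = (−¥365.037 trillion) / 0.47968 ≈ −¥761 trillion.
Net ΔY = k(ΔG − c·ΔT) = (−¥48.037 trillion) / 0.47968 ≈ −¥100 trillion.

−¥100 trillion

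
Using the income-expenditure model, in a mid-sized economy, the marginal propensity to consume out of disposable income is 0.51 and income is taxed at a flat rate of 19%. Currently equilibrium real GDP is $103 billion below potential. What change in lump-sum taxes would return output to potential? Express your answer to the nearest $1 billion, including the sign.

Spending multiplier = 1/(1 − c(1−t)) = 1/(1 − 0.51×0.81) = 1/0.5869 ≈ 1.704.
Tax multiplier = −c·k = −0.51/0.5869 ≈ −0.869. Need ΔY = +$103 billion, so ΔT = ΔY/(−c·k) = −(+$103 billion) × 0.5869 / 0.51 ≈ −$119 billion.
The government should cut lump-sum taxes by $119 billion.

−$119 billion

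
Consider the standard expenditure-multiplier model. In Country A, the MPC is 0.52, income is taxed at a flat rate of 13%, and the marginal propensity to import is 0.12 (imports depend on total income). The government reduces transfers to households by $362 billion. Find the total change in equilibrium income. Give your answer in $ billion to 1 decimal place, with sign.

−$282.0 billion

The transfer change shifts disposable income by −$362 billion, so first-round consumption changes by c·ΔTR = 0.52 × (−$362 billion) = −$188.24 billion.
Expenditure multiplier = 1/(1 − c(1−t) + m) = 1/(1 − 0.52×0.87 + 0.12) = 1/0.6676 ≈ 1.498.
The transfer multiplier is c × k ≈ 0.779, so ΔY = k × (c·ΔTR) = (−$188.24 billion) / 0.6676 ≈ −$282 billion.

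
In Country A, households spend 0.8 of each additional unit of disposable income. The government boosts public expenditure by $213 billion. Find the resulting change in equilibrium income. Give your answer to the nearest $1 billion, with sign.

Expenditure multiplier = 1/(1 − MPC) = 1/(1 − 0.8) = 1/0.2 = 5.
ΔY = k × ΔG = (+$213 billion) / 0.2 = +$1,065 billion.

+$1,065 billion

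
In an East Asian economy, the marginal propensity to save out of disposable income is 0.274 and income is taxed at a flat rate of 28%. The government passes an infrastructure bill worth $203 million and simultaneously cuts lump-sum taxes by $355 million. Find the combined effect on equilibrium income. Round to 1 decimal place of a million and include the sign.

MPC = 1 − MPS = 1 − 0.274 = 0.726.
Expenditure multiplier = 1/(1 − c(1−t)) = 1/(1 − 0.726×0.72) = 1/0.47728 ≈ 2.095.
ΔG contributes k·ΔG = (+$203 million) / 0.47728 ≈ +$425.3 million.
ΔT of −$355 million changes first-round spending by −c·ΔT = +$257.73 million, contributing k·(−c·ΔT) = (+$257.73 million) / 0.47728 ≈ +$540 million.
Net ΔY = k(ΔG − c·ΔT) = (+$460.73 million) / 0.47728 ≈ +$965.3 million.

+$965.3 million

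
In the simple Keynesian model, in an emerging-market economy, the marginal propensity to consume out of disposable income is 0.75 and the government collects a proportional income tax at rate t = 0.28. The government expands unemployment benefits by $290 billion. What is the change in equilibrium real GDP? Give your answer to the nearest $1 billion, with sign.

The transfer change shifts disposable income by +$290 billion, so first-round consumption changes by c·ΔTR = 0.75 × (+$290 billion) = +$217.5 billion.
Expenditure multiplier = 1/(1 − c(1−t)) = 1/(1 − 0.75×0.72) = 1/0.46 ≈ 2.174.
The transfer multiplier is c × k ≈ 1.63, so ΔY = k × (c·ΔTR) = (+$217.5 billion) / 0.46 ≈ +$473 billion.

+$473 billion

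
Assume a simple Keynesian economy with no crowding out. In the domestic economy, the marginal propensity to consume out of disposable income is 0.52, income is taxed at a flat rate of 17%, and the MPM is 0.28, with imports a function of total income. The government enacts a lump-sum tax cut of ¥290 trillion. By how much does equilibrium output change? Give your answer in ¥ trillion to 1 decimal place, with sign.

+¥177.7 trillion

A lump-sum tax change of −¥290 trillion shifts disposable income by +¥290 trillion; first-round consumption changes by −c × ΔT = −0.52 × (−¥290 trillion) = +¥150.8 trillion.
Expenditure multiplier = 1/(1 − c(1−t) + m) = 1/(1 − 0.52×0.83 + 0.28) = 1/0.8484 ≈ 1.179.
The tax multiplier is −c × k ≈ −0.613, so ΔY = k × (−c·ΔT) = (+¥150.8 trillion) / 0.8484 ≈ +¥177.7 trillion.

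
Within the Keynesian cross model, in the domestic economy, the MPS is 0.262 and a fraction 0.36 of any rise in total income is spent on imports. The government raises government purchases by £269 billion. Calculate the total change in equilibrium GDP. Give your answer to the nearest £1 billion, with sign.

+£432 billion

MPC = 1 − MPS = 1 − 0.262 = 0.738.
Expenditure multiplier = 1/(1 − c + m) = 1/(1 − 0.738 + 0.36) = 1/0.622 ≈ 1.608.
ΔY = k × ΔG = (+£269 billion) / 0.622 ≈ +£432 billion.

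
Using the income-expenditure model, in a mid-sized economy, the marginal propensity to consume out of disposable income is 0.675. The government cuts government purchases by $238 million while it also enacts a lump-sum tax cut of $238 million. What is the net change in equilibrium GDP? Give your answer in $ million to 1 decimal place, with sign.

Expenditure multiplier = 1/(1 − MPC) = 1/(1 − 0.675) = 1/0.325 ≈ 3.077.
ΔG contributes k·ΔG = (−$238 million) / 0.325 ≈ −$732.3 million.
ΔT of −$238 million changes first-round spending by −c·ΔT = +$160.65 million, contributing k·(−c·ΔT) = (+$160.65 million) / 0.325 ≈ +$494.3 million.
With ΔG = ΔT and no other leakages, the balanced-budget multiplier is 1, so ΔY = ΔG = −$238 million.

−$238.0 million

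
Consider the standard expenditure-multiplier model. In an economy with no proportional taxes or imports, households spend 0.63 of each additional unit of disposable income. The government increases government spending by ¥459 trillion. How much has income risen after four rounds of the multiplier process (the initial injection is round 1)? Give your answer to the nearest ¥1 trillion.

Round 1 adds ΔG = ¥459 trillion; each later round is MPC = 0.63 times the previous.
After 4 rounds: 459 + 289.17 + 182.1771 + 114.771573 = ΔG·(1 − c^4)/(1 − c) = 459 × (1 − 0.15752961)/0.37 ≈ ¥1,045 trillion.

¥1,045 trillion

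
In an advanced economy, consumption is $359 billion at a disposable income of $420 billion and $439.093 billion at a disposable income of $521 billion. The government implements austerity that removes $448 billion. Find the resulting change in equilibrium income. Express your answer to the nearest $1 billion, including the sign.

MPC = ΔC/ΔYd = (439.093 − 359)/(521 − 420) = 80.093/101 = 0.793.
Spending multiplier = 1/(1 − MPC) = 1/(1 − 0.793) = 1/0.207 ≈ 4.831.
ΔY = k × ΔG = (−$448 billion) / 0.207 ≈ −$2,164 billion.

−$2,164 billion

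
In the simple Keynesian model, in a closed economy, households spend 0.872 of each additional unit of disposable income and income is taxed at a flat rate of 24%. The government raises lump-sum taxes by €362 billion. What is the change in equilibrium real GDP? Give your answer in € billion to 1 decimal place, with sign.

A lump-sum tax change of +€362 billion shifts disposable income by −€362 billion; first-round consumption changes by −c × ΔT = −0.872 × (+€362 billion) = −€315.664 billion.
Expenditure multiplier = 1/(1 − c(1−t)) = 1/(1 − 0.872×0.76) = 1/0.33728 ≈ 2.965.
The tax multiplier is −c × k ≈ −2.585, so ΔY = k × (−c·ΔT) = (−€315.664 billion) / 0.33728 ≈ −€935.9 billion.

−€935.9 billion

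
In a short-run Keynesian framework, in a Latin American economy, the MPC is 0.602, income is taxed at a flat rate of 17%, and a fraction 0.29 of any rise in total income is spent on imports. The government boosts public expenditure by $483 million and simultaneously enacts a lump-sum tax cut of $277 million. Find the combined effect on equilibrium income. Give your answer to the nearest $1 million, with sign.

+$822 million

Expenditure multiplier = 1/(1 − c(1−t) + m) = 1/(1 − 0.602×0.83 + 0.29) = 1/0.79034 ≈ 1.265.
ΔG contributes k·ΔG = (+$483 million) / 0.79034 ≈ +$611.1 million.
ΔT of −$277 million changes first-round spending by −c·ΔT = +$166.754 million, contributing k·(−c·ΔT) = (+$166.754 million) / 0.79034 ≈ +$211 million.
Net ΔY = k(ΔG − c·ΔT) = (+$649.754 million) / 0.79034 ≈ +$822 million.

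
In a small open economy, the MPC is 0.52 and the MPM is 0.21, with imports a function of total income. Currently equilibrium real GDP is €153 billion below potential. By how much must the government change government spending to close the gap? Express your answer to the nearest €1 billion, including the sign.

+€106 billion

Spending multiplier = 1/(1 − c + m) = 1/(1 − 0.52 + 0.21) = 1/0.69 ≈ 1.449.
Need ΔY = +€153 billion, so ΔG = ΔY/k = (+€153 billion) × 0.69 ≈ +€106 billion.
The government should increase government spending by €106 billion.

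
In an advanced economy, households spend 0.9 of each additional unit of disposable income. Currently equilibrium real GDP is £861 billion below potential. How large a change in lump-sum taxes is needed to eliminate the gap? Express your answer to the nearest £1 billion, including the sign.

Spending multiplier = 1/(1 − MPC) = 1/(1 − 0.9) = 1/0.1 = 10.
Tax multiplier = −c·k = −0.9/0.1 = −9. Need ΔY = +£861 billion, so ΔT = ΔY/(−c·k) = −(+£861 billion) × 0.1 / 0.9 ≈ −£96 billion.
The government should cut lump-sum taxes by £96 billion.

−£96 billion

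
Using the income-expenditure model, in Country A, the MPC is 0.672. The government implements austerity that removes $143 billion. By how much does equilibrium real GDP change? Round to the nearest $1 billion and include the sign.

Spending multiplier = 1/(1 − MPC) = 1/(1 − 0.672) = 1/0.328 ≈ 3.049.
ΔY = k × ΔG = (−$143 billion) / 0.328 ≈ −$436 billion.

−$436 billion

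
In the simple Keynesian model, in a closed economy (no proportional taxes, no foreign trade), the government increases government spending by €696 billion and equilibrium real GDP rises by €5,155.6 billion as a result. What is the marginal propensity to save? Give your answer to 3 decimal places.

0.135

Implied spending multiplier k = ΔY/ΔG = 5,155.6/696 ≈ 7.4075.
Since k = 1/(1 − MPC), MPC = 1 − 1/k = 1 − ΔG/ΔY = 1 − 696/5,155.6 ≈ 0.865.
MPS = 1 − MPC = 0.135.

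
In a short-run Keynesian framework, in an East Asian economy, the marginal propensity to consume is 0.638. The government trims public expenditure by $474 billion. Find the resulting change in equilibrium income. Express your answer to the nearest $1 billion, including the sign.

−$1,309 billion

Spending multiplier = 1/(1 − MPC) = 1/(1 − 0.638) = 1/0.362 ≈ 2.762.
ΔY = k × ΔG = (−$474 billion) / 0.362 ≈ −$1,309 billion.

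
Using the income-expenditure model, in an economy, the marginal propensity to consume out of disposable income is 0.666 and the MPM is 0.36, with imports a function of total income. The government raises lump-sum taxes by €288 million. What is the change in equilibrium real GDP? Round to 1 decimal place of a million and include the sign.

−€276.4 million

A lump-sum tax change of +€288 million shifts disposable income by −€288 million; first-round consumption changes by −c × ΔT = −0.666 × (+€288 million) = −€191.808 million.
Expenditure multiplier = 1/(1 − c + m) = 1/(1 − 0.666 + 0.36) = 1/0.694 ≈ 1.441.
The tax multiplier is −c × k ≈ −0.96, so ΔY = k × (−c·ΔT) = (−€191.808 million) / 0.694 ≈ −€276.4 million.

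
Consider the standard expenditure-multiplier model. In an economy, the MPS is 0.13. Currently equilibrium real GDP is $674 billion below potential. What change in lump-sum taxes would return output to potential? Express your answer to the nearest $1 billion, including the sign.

MPC = 1 − MPS = 1 − 0.13 = 0.87.
Spending multiplier = 1/(1 − MPC) = 1/(1 − 0.87) = 1/0.13 ≈ 7.692.
Tax multiplier = −c·k = −0.87/0.13 ≈ −6.692. Need ΔY = +$674 billion, so ΔT = ΔY/(−c·k) = −(+$674 billion) × 0.13 / 0.87 ≈ −$101 billion.
The government should cut lump-sum taxes by $101 billion.

−$101 billion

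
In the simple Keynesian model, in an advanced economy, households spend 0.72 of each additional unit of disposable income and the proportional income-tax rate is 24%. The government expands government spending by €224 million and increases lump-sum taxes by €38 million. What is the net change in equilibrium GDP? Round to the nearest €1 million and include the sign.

+€434 million

Expenditure multiplier = 1/(1 − c(1−t)) = 1/(1 − 0.72×0.76) = 1/0.4528 ≈ 2.208.
ΔG contributes k·ΔG = (+€224 million) / 0.4528 ≈ +€494.7 million.
ΔT of +€38 million changes first-round spending by −c·ΔT = −€27.36 million, contributing k·(−c·ΔT) = (−€27.36 million) / 0.4528 ≈ −€60.4 million.
Net ΔY = k(ΔG − c·ΔT) = (+€196.64 million) / 0.4528 ≈ +€434 million.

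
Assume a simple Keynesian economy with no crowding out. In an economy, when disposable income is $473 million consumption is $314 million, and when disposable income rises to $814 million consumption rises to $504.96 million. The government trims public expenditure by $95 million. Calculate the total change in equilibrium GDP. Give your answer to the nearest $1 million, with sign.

MPC = ΔC/ΔYd = (504.96 − 314)/(814 − 473) = 190.96/341 = 0.56.
Government-spending multiplier = 1/(1 − MPC) = 1/(1 − 0.56) = 1/0.44 ≈ 2.273.
ΔY = k × ΔG = (−$95 million) / 0.44 ≈ −$216 million.

−$216 million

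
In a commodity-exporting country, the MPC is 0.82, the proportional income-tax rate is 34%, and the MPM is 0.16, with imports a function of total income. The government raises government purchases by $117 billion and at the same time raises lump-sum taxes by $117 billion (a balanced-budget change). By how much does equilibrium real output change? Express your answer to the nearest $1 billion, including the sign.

Expenditure multiplier = 1/(1 − c(1−t) + m) = 1/(1 − 0.82×0.66 + 0.16) = 1/0.6188 ≈ 1.616.
ΔG contributes k·ΔG = (+$117 billion) / 0.6188 ≈ +$189.1 billion.
ΔT of +$117 billion changes first-round spending by −c·ΔT = −$95.94 billion, contributing k·(−c·ΔT) = (−$95.94 billion) / 0.6188 ≈ −$155 billion.
Net ΔY = k(ΔG − c·ΔT) = (+$21.06 billion) / 0.6188 ≈ +$34 billion.

+$34 billion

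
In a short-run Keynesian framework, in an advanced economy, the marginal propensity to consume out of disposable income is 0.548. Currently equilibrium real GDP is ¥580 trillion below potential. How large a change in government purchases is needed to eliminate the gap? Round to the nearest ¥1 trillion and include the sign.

Spending multiplier = 1/(1 − MPC) = 1/(1 − 0.548) = 1/0.452 ≈ 2.212.
Need ΔY = +¥580 trillion, so ΔG = ΔY/k = (+¥580 trillion) × 0.452 ≈ +¥262 trillion.
The government should increase government purchases by ¥262 trillion.

+¥262 trillion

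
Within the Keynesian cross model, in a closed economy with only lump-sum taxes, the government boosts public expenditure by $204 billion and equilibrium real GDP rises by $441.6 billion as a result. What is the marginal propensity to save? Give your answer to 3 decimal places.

0.462

Implied spending multiplier k = ΔY/ΔG = 441.6/204 ≈ 2.1647.
Since k = 1/(1 − MPC), MPC = 1 − 1/k = 1 − ΔG/ΔY = 1 − 204/441.6 ≈ 0.538.
MPS = 1 − MPC = 0.462.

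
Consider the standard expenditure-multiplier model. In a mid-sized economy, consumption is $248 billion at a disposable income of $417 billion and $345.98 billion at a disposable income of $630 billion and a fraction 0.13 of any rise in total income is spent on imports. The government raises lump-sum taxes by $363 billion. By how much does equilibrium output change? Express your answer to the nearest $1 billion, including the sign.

−$249 billion

MPC = ΔC/ΔYd = (345.98 − 248)/(630 − 417) = 97.98/213 = 0.46.
A lump-sum tax change of +$363 billion shifts disposable income by −$363 billion; first-round consumption changes by −c × ΔT = −0.46 × (+$363 billion) = −$166.98 billion.
Expenditure multiplier = 1/(1 − c + m) = 1/(1 − 0.46 + 0.13) = 1/0.67 ≈ 1.493.
The tax multiplier is −c × k ≈ −0.687, so ΔY = k × (−c·ΔT) = (−$166.98 billion) / 0.67 ≈ −$249 billion.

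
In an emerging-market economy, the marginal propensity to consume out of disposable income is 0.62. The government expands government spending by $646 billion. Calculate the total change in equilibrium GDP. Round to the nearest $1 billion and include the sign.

Expenditure multiplier = 1/(1 − MPC) = 1/(1 − 0.62) = 1/0.38 ≈ 2.632.
ΔY = k × ΔG = (+$646 billion) / 0.38 = +$1,700 billion.

+$1,700 billion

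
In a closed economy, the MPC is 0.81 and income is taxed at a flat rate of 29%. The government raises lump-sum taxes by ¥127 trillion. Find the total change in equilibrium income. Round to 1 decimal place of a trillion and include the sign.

−¥242.1 trillion

A lump-sum tax change of +¥127 trillion shifts disposable income by −¥127 trillion; first-round consumption changes by −c × ΔT = −0.81 × (+¥127 trillion) = −¥102.87 trillion.
Expenditure multiplier = 1/(1 − c(1−t)) = 1/(1 − 0.81×0.71) = 1/0.4249 ≈ 2.353.
The tax multiplier is −c × k ≈ −1.906, so ΔY = k × (−c·ΔT) = (−¥102.87 trillion) / 0.4249 ≈ −¥242.1 trillion.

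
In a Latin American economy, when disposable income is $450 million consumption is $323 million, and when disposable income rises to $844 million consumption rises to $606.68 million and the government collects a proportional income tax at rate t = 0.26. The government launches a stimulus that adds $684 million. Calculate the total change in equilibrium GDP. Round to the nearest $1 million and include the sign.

+$1,464 million

MPC = ΔC/ΔYd = (606.68 − 323)/(844 − 450) = 283.68/394 = 0.72.
Government-spending multiplier = 1/(1 − c(1−t)) = 1/(1 − 0.72×0.74) = 1/0.4672 ≈ 2.14.
ΔY = k × ΔG = (+$684 million) / 0.4672 ≈ +$1,464 million.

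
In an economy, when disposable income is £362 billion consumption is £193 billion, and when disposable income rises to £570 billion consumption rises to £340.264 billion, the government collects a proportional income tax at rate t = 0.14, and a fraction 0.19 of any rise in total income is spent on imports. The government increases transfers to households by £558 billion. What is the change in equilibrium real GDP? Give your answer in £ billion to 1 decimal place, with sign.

MPC = ΔC/ΔYd = (340.264 − 193)/(570 − 362) = 147.264/208 = 0.708.
The transfer change shifts disposable income by +£558 billion, so first-round consumption changes by c·ΔTR = 0.708 × (+£558 billion) = +£395.064 billion.
Expenditure multiplier = 1/(1 − c(1−t) + m) = 1/(1 − 0.708×0.86 + 0.19) = 1/0.58112 ≈ 1.721.
The transfer multiplier is c × k ≈ 1.218, so ΔY = k × (c·ΔTR) = (+£395.064 billion) / 0.58112 ≈ +£679.8 billion.

+£679.8 billion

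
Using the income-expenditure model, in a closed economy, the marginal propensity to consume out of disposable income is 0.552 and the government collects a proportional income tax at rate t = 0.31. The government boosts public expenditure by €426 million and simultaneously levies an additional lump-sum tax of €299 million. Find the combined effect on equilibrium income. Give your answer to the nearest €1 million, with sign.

Expenditure multiplier = 1/(1 − c(1−t)) = 1/(1 − 0.552×0.69) = 1/0.61912 ≈ 1.615.
ΔG contributes k·ΔG = (+€426 million) / 0.61912 ≈ +€688.1 million.
ΔT of +€299 million changes first-round spending by −c·ΔT = −€165.048 million, contributing k·(−c·ΔT) = (−€165.048 million) / 0.61912 ≈ −€266.6 million.
Net ΔY = k(ΔG − c·ΔT) = (+€260.952 million) / 0.61912 ≈ +€421 million.

+€421 million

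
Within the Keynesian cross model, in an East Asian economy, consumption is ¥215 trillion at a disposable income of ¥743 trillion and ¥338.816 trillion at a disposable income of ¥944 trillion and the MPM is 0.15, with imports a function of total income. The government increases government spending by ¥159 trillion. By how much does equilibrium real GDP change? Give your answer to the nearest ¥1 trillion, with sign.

MPC = ΔC/ΔYd = (338.816 − 215)/(944 − 743) = 123.816/201 = 0.616.
Government-spending multiplier = 1/(1 − c + m) = 1/(1 − 0.616 + 0.15) = 1/0.534 ≈ 1.873.
ΔY = k × ΔG = (+¥159 trillion) / 0.534 ≈ +¥298 trillion.

+¥298 trillion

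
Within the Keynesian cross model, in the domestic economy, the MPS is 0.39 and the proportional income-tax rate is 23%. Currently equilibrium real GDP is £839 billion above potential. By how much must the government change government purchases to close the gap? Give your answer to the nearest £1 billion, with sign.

MPC = 1 − MPS = 1 − 0.39 = 0.61.
Spending multiplier = 1/(1 − c(1−t)) = 1/(1 − 0.61×0.77) = 1/0.5303 ≈ 1.886.
Need ΔY = −£839 billion, so ΔG = ΔY/k = (−£839 billion) × 0.5303 ≈ −£445 billion.
The government should cut government purchases by £445 billion.

−£445 billion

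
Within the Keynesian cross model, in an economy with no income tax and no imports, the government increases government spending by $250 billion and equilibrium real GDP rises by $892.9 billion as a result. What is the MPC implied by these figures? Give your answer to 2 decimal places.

Implied spending multiplier k = ΔY/ΔG = 892.9/250 = 3.5716.
Since k = 1/(1 − MPC), MPC = 1 − 1/k = 1 − ΔG/ΔY = 1 − 250/892.9 ≈ 0.72.

0.72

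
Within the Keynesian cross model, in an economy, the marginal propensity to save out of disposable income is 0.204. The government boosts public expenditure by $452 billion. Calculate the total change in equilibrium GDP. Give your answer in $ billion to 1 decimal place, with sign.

MPC = 1 − MPS = 1 − 0.204 = 0.796.
Spending multiplier = 1/(1 − MPC) = 1/(1 − 0.796) = 1/0.204 ≈ 4.902.
ΔY = k × ΔG = (+$452 billion) / 0.204 ≈ +$2,215.7 billion.

+$2,215.7 billion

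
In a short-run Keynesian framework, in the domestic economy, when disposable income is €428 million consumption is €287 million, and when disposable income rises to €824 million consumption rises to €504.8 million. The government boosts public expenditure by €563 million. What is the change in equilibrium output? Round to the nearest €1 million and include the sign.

+€1,251 million

MPC = ΔC/ΔYd = (504.8 − 287)/(824 − 428) = 217.8/396 = 0.55.
Government-spending multiplier = 1/(1 − MPC) = 1/(1 − 0.55) = 1/0.45 ≈ 2.222.
ΔY = k × ΔG = (+€563 million) / 0.45 ≈ +€1,251 million.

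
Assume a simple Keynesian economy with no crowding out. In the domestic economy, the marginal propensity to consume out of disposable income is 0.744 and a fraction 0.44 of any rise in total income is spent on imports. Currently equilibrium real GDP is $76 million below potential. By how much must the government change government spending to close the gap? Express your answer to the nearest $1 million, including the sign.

Spending multiplier = 1/(1 − c + m) = 1/(1 − 0.744 + 0.44) = 1/0.696 ≈ 1.437.
Need ΔY = +$76 million, so ΔG = ΔY/k = (+$76 million) × 0.696 ≈ +$53 million.
The government should increase government spending by $53 million.

+$53 million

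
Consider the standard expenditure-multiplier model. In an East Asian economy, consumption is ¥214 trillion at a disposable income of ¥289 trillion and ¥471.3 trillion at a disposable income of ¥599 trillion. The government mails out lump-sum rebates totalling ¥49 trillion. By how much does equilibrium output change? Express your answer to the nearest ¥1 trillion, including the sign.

+¥239 trillion

MPC = ΔC/ΔYd = (471.3 − 214)/(599 − 289) = 257.3/310 = 0.83.
A lump-sum tax change of −¥49 trillion shifts disposable income by +¥49 trillion; first-round consumption changes by −c × ΔT = −0.83 × (−¥49 trillion) = +¥40.67 trillion.
Expenditure multiplier = 1/(1 − MPC) = 1/(1 − 0.83) = 1/0.17 ≈ 5.882.
The tax multiplier is −c × k ≈ −4.882, so ΔY = k × (−c·ΔT) = (+¥40.67 trillion) / 0.17 ≈ +¥239 trillion.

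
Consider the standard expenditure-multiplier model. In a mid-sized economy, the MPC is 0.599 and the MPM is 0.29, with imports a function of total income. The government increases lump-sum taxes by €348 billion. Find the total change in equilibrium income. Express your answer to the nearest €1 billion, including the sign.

−€302 billion

A lump-sum tax change of +€348 billion shifts disposable income by −€348 billion; first-round consumption changes by −c × ΔT = −0.599 × (+€348 billion) = −€208.452 billion.
Expenditure multiplier = 1/(1 − c + m) = 1/(1 − 0.599 + 0.29) = 1/0.691 ≈ 1.447.
The tax multiplier is −c × k ≈ −0.867, so ΔY = k × (−c·ΔT) = (−€208.452 billion) / 0.691 ≈ −€302 billion.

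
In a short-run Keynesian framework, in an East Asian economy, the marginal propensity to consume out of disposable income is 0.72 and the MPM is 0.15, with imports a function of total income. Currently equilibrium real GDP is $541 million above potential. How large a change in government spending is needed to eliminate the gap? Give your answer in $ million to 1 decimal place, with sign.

−$232.6 million

Spending multiplier = 1/(1 − c + m) = 1/(1 − 0.72 + 0.15) = 1/0.43 ≈ 2.326.
Need ΔY = −$541 million, so ΔG = ΔY/k = (−$541 million) × 0.43 ≈ −$232.6 million.
The government should cut government spending by $232.6 million.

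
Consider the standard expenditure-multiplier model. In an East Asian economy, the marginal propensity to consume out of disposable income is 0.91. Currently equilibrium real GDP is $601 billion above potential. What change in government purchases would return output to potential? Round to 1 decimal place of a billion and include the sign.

Spending multiplier = 1/(1 − MPC) = 1/(1 − 0.91) = 1/0.09 ≈ 11.111.
Need ΔY = −$601 billion, so ΔG = ΔY/k = (−$601 billion) × 0.09 ≈ −$54.1 billion.
The government should cut government purchases by $54.1 billion.

−$54.1 billion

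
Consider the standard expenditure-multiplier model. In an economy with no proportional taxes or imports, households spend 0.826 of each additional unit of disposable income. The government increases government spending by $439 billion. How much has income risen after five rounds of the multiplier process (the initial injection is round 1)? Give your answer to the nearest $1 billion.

$1,553 billion

Round 1 adds ΔG = $439 billion; each later round is MPC = 0.826 times the previous.
After 5 rounds: 439 + 362.614 + 299.519164 + 247.402829464 + 204.354737137264 = ΔG·(1 − c^5)/(1 − c) = 439 × (1 − 0.384503446185376)/0.174 ≈ $1,553 billion.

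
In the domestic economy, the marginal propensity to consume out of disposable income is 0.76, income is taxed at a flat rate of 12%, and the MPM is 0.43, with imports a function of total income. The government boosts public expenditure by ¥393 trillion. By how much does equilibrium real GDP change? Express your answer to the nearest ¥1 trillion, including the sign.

+¥516 trillion

Spending multiplier = 1/(1 − c(1−t) + m) = 1/(1 − 0.76×0.88 + 0.43) = 1/0.7612 ≈ 1.314.
ΔY = k × ΔG = (+¥393 trillion) / 0.7612 ≈ +¥516 trillion.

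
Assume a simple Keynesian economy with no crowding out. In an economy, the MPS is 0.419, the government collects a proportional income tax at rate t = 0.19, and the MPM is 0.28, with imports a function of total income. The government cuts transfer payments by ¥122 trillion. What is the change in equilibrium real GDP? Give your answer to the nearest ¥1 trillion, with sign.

MPC = 1 − MPS = 1 − 0.419 = 0.581.
The transfer change shifts disposable income by −¥122 trillion, so first-round consumption changes by c·ΔTR = 0.581 × (−¥122 trillion) = −¥70.882 trillion.
Expenditure multiplier = 1/(1 − c(1−t) + m) = 1/(1 − 0.581×0.81 + 0.28) = 1/0.80939 ≈ 1.235.
The transfer multiplier is c × k ≈ 0.718, so ΔY = k × (c·ΔTR) = (−¥70.882 trillion) / 0.80939 ≈ −¥88 trillion.

−¥88 trillion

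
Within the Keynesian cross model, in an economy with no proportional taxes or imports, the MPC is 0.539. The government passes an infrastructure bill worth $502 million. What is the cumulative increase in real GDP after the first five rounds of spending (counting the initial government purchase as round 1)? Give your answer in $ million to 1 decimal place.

$1,039.4 million

Round 1 adds ΔG = $502 million; each later round is MPC = 0.539 times the previous.
After 5 rounds: 502 + 270.578 + 145.841542 + 78.608591138 + 42.370030623382 = ΔG·(1 − c^5)/(1 − c) = 502 × (1 − 0.045492921326699)/0.461 ≈ $1,039.4 million.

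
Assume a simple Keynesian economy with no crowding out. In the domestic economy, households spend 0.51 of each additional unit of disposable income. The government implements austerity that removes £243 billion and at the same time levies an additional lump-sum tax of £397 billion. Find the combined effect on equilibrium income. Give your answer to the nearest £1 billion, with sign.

−£909 billion

Expenditure multiplier = 1/(1 − MPC) = 1/(1 − 0.51) = 1/0.49 ≈ 2.041.
ΔG contributes k·ΔG = (−£243 billion) / 0.49 ≈ −£495.9 billion.
ΔT of +£397 billion changes first-round spending by −c·ΔT = −£202.47 billion, contributing k·(−c·ΔT) = (−£202.47 billion) / 0.49 ≈ −£413.2 billion.
Net ΔY = k(ΔG − c·ΔT) = (−£445.47 billion) / 0.49 ≈ −£909 billion.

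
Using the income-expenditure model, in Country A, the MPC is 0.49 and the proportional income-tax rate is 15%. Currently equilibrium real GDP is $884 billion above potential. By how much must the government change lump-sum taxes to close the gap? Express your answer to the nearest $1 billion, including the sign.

+$1,053 billion

Spending multiplier = 1/(1 − c(1−t)) = 1/(1 − 0.49×0.85) = 1/0.5835 ≈ 1.714.
Tax multiplier = −c·k = −0.49/0.5835 ≈ −0.84. Need ΔY = −$884 billion, so ΔT = ΔY/(−c·k) = −(−$884 billion) × 0.5835 / 0.49 ≈ +$1,053 billion.
The government should raise lump-sum taxes by $1,053 billion.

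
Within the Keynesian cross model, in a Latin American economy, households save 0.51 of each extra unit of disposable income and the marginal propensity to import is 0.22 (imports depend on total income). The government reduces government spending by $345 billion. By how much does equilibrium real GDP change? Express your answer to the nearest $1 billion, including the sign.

−$473 billion

MPC = 1 − MPS = 1 − 0.51 = 0.49.
Spending multiplier = 1/(1 − c + m) = 1/(1 − 0.49 + 0.22) = 1/0.73 ≈ 1.37.
ΔY = k × ΔG = (−$345 billion) / 0.73 ≈ −$473 billion.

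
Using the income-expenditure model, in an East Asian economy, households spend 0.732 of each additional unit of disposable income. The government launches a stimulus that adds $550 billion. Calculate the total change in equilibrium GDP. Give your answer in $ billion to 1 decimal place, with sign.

Expenditure multiplier = 1/(1 − MPC) = 1/(1 − 0.732) = 1/0.268 ≈ 3.731.
ΔY = k × ΔG = (+$550 billion) / 0.268 ≈ +$2,052.2 billion.

+$2,052.2 billion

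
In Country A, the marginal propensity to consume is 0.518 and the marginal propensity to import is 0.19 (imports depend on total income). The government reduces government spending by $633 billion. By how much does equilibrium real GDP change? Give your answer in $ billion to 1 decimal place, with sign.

Expenditure multiplier = 1/(1 − c + m) = 1/(1 − 0.518 + 0.19) = 1/0.672 ≈ 1.488.
ΔY = k × ΔG = (−$633 billion) / 0.672 ≈ −$942 billion.

−$942.0 billion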